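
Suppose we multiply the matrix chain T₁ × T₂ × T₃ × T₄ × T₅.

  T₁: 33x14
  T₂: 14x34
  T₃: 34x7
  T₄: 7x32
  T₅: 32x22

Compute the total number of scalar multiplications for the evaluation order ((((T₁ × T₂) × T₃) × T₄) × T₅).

(T₁ × T₂): 33×14 by 14×34 → 33×34, cost 33·14·34 = 15708
((T₁ × T₂) × T₃): 33×34 by 34×7 → 33×7, cost 33·34·7 = 7854; cumulative 23562
(((T₁ × T₂) × T₃) × T₄): 33×7 by 7×32 → 33×32, cost 33·7·32 = 7392; cumulative 30954
((((T₁ × T₂) × T₃) × T₄) × T₅): 33×32 by 32×22 → 33×22, cost 33·32·22 = 23232; cumulative 54186
Total: 54186 scalar multiplications.

54186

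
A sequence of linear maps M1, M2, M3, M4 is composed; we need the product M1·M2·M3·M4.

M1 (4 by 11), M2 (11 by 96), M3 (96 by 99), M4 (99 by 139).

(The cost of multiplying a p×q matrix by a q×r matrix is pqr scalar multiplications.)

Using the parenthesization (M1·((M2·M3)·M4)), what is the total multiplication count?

(M2·M3): 11×96 by 96×99 → 11×99, cost 11·96·99 = 104544
((M2·M3)·M4): 11×99 by 99×139 → 11×139, cost 11·99·139 = 151371; cumulative 255915
(M1·((M2·M3)·M4)): 4×11 by 11×139 → 4×139, cost 4·11·139 = 6116; cumulative 262031
Total: 262031 scalar multiplications.

262031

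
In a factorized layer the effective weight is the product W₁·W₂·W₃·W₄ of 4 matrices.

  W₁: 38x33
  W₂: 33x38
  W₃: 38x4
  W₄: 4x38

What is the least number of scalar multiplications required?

15808

Adjacent pairs: W₁W₂ = 38·33·38 = 47652; W₂W₃ = 33·38·4 = 5016; W₃W₄ = 38·4·38 = 5776.
Length 3: W₁..W₃: k=1: 0+5016+38·33·4=10032; k=2: 47652+0+38·38·4=53428 → min 10032 | W₂..W₄: k=2: 0+5776+33·38·38=53428; k=3: 5016+0+33·4·38=10032 → min 10032.
Length 4: W₁..W₄: k=1: 0+10032+38·33·38=57684; k=2: 47652+5776+38·38·38=108300; k=3: 10032+0+38·4·38=15808 → min 15808.
Optimal order: ((W₁·(W₂·W₃))·W₄) with cost 15808.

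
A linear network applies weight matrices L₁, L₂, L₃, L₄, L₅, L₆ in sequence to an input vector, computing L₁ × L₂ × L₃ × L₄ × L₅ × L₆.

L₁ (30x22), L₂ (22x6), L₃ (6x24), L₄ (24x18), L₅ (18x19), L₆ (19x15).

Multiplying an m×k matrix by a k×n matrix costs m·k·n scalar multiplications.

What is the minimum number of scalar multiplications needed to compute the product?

13014

Adjacent pairs: L₁L₂ = 30·22·6 = 3960; L₂L₃ = 22·6·24 = 3168; L₃L₄ = 6·24·18 = 2592; L₄L₅ = 24·18·19 = 8208; L₅L₆ = 18·19·15 = 5130.
Length 3: L₁..L₃: k=1: 0+3168+30·22·24=19008; k=2: 3960+0+30·6·24=8280 → min 8280 | L₂..L₄: k=2: 0+2592+22·6·18=4968; k=3: 3168+0+22·24·18=12672 → min 4968 | L₃..L₅: k=3: 0+8208+6·24·19=10944; k=4: 2592+0+6·18·19=4644 → min 4644 | L₄..L₆: k=4: 0+5130+24·18·15=11610; k=5: 8208+0+24·19·15=15048 → min 11610.
Length 4: L₁..L₄: k=1: 0+4968+30·22·18=16848; k=2: 3960+2592+30·6·18=9792; k=3: 8280+0+30·24·18=21240 → min 9792 | L₂..L₅: k=2: 0+4644+22·6·19=7152; k=3: 3168+8208+22·24·19=21408; k=4: 4968+0+22·18·19=12492 → min 7152 | L₃..L₆: k=3: 0+11610+6·24·15=13770; k=4: 2592+5130+6·18·15=9342; k=5: 4644+0+6·19·15=6354 → min 6354.
Length 5: L₁..L₅: k=1: 0+7152+30·22·19=19692; k=2: 3960+4644+30·6·19=12024; k=3: 8280+8208+30·24·19=30168; k=4: 9792+0+30·18·19=20052 → min 12024 | L₂..L₆: k=2: 0+6354+22·6·15=8334; k=3: 3168+11610+22·24·15=22698; k=4: 4968+5130+22·18·15=16038; k=5: 7152+0+22·19·15=13422 → min 8334.
Length 6: L₁..L₆: k=1: 0+8334+30·22·15=18234; k=2: 3960+6354+30·6·15=13014; k=3: 8280+11610+30·24·15=30690; k=4: 9792+5130+30·18·15=23022; k=5: 12024+0+30·19·15=20574 → min 13014.
Optimal order: ((L₁ × L₂) × (((L₃ × L₄) × L₅) × L₆)) with cost 13014.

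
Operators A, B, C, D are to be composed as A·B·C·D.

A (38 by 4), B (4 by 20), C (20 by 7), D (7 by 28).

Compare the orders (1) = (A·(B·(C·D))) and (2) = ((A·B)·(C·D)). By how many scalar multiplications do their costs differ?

17824

Order (1) = (A·(B·(C·D))): (C·D): 20×7 by 7×28 → 20×28, cost 20·7·28 = 3920; (B·(C·D)): 4×20 by 20×28 → 4×28, cost 4·20·28 = 2240; cumulative 6160; (A·(B·(C·D))): 38×4 by 4×28 → 38×28, cost 38·4·28 = 4256; cumulative 10416. Total 10416.
Order (2) = ((A·B)·(C·D)): (A·B): 38×4 by 4×20 → 38×20, cost 38·4·20 = 3040; (C·D): 20×7 by 7×28 → 20×28, cost 20·7·28 = 3920; ((A·B)·(C·D)): 38×20 by 20×28 → 38×28, cost 38·20·28 = 21280; cumulative 28240. Total 28240.
Difference: |10416 − 28240| = 17824.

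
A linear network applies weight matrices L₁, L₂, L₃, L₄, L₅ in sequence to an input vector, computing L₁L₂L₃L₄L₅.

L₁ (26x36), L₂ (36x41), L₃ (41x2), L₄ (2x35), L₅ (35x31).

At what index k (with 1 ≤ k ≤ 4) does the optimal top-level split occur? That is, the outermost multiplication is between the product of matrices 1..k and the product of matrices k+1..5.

Adjacent pairs: L₁L₂ = 26·36·41 = 38376; L₂L₃ = 36·41·2 = 2952; L₃L₄ = 41·2·35 = 2870; L₄L₅ = 2·35·31 = 2170.
Length 3: L₁..L₃: k=1: 0+2952+26·36·2=4824; k=2: 38376+0+26·41·2=40508 → min 4824 | L₂..L₄: k=2: 0+2870+36·41·35=54530; k=3: 2952+0+36·2·35=5472 → min 5472 | L₃..L₅: k=3: 0+2170+41·2·31=4712; k=4: 2870+0+41·35·31=47355 → min 4712.
Length 4: L₁..L₄: k=1: 0+5472+26·36·35=38232; k=2: 38376+2870+26·41·35=78556; k=3: 4824+0+26·2·35=6644 → min 6644 | L₂..L₅: k=2: 0+4712+36·41·31=50468; k=3: 2952+2170+36·2·31=7354; k=4: 5472+0+36·35·31=44532 → min 7354.
Top-level splits: k=1: (L₁..L₁)·(L₂..L₅) → 0+7354+26·36·31 = 36370; k=2: (L₁..L₂)·(L₃..L₅) → 38376+4712+26·41·31 = 76134; k=3: (L₁..L₃)·(L₄..L₅) → 4824+2170+26·2·31 = 8606; k=4: (L₁..L₄)·(L₅..L₅) → 6644+0+26·35·31 = 34854.
Best split is after L₃, i.e. k = 3.

3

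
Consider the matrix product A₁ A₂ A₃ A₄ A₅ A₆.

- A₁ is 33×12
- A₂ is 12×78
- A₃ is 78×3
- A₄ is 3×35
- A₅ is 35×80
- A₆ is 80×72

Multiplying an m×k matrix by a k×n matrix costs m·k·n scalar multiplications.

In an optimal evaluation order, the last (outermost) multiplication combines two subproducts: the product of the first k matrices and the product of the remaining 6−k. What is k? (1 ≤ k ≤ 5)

Adjacent pairs: A₁A₂ = 33·12·78 = 30888; A₂A₃ = 12·78·3 = 2808; A₃A₄ = 78·3·35 = 8190; A₄A₅ = 3·35·80 = 8400; A₅A₆ = 35·80·72 = 201600.
Length 3: A₁..A₃: k=1: 0+2808+33·12·3=3996; k=2: 30888+0+33·78·3=38610 → min 3996 | A₂..A₄: k=2: 0+8190+12·78·35=40950; k=3: 2808+0+12·3·35=4068 → min 4068 | A₃..A₅: k=3: 0+8400+78·3·80=27120; k=4: 8190+0+78·35·80=226590 → min 27120 | A₄..A₆: k=4: 0+201600+3·35·72=209160; k=5: 8400+0+3·80·72=25680 → min 25680.
Length 4: A₁..A₄: k=1: 0+4068+33·12·35=17928; k=2: 30888+8190+33·78·35=129168; k=3: 3996+0+33·3·35=7461 → min 7461 | A₂..A₅: k=2: 0+27120+12·78·80=102000; k=3: 2808+8400+12·3·80=14088; k=4: 4068+0+12·35·80=37668 → min 14088 | A₃..A₆: k=3: 0+25680+78·3·72=42528; k=4: 8190+201600+78·35·72=406350; k=5: 27120+0+78·80·72=476400 → min 42528.
Length 5: A₁..A₅: k=1: 0+14088+33·12·80=45768; k=2: 30888+27120+33·78·80=263928; k=3: 3996+8400+33·3·80=20316; k=4: 7461+0+33·35·80=99861 → min 20316 | A₂..A₆: k=2: 0+42528+12·78·72=109920; k=3: 2808+25680+12·3·72=31080; k=4: 4068+201600+12·35·72=235908; k=5: 14088+0+12·80·72=83208 → min 31080.
Top-level splits: k=1: (A₁..A₁)·(A₂..A₆) → 0+31080+33·12·72 = 59592; k=2: (A₁..A₂)·(A₃..A₆) → 30888+42528+33·78·72 = 258744; k=3: (A₁..A₃)·(A₄..A₆) → 3996+25680+33·3·72 = 36804; k=4: (A₁..A₄)·(A₅..A₆) → 7461+201600+33·35·72 = 292221; k=5: (A₁..A₅)·(A₆..A₆) → 20316+0+33·80·72 = 210396.
Best split is after A₃, i.e. k = 3.

3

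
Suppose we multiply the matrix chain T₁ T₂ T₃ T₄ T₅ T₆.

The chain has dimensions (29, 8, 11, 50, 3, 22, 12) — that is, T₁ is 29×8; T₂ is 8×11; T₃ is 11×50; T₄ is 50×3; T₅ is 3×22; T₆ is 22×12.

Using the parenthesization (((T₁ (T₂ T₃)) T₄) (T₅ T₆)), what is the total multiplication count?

(T₂ T₃): 8×11 by 11×50 → 8×50, cost 8·11·50 = 4400
(T₁ (T₂ T₃)): 29×8 by 8×50 → 29×50, cost 29·8·50 = 11600; cumulative 16000
((T₁ (T₂ T₃)) T₄): 29×50 by 50×3 → 29×3, cost 29·50·3 = 4350; cumulative 20350
(T₅ T₆): 3×22 by 22×12 → 3×12, cost 3·22·12 = 792
(((T₁ (T₂ T₃)) T₄) (T₅ T₆)): 29×3 by 3×12 → 29×12, cost 29·3·12 = 1044; cumulative 22186
Total: 22186 scalar multiplications.

22186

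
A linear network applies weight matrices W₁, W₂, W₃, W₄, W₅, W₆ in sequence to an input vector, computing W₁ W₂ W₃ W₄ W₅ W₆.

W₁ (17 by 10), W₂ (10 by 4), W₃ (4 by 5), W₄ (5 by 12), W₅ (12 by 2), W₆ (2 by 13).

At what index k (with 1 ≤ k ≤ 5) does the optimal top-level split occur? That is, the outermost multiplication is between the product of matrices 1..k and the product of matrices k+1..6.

5

Adjacent pairs: W₁W₂ = 17·10·4 = 680; W₂W₃ = 10·4·5 = 200; W₃W₄ = 4·5·12 = 240; W₄W₅ = 5·12·2 = 120; W₅W₆ = 12·2·13 = 312.
Length 3: W₁..W₃: k=1: 0+200+17·10·5=1050; k=2: 680+0+17·4·5=1020 → min 1020 | W₂..W₄: k=2: 0+240+10·4·12=720; k=3: 200+0+10·5·12=800 → min 720 | W₃..W₅: k=3: 0+120+4·5·2=160; k=4: 240+0+4·12·2=336 → min 160 | W₄..W₆: k=4: 0+312+5·12·13=1092; k=5: 120+0+5·2·13=250 → min 250.
Length 4: W₁..W₄: k=1: 0+720+17·10·12=2760; k=2: 680+240+17·4·12=1736; k=3: 1020+0+17·5·12=2040 → min 1736 | W₂..W₅: k=2: 0+160+10·4·2=240; k=3: 200+120+10·5·2=420; k=4: 720+0+10·12·2=960 → min 240 | W₃..W₆: k=3: 0+250+4·5·13=510; k=4: 240+312+4·12·13=1176; k=5: 160+0+4·2·13=264 → min 264.
Length 5: W₁..W₅: k=1: 0+240+17·10·2=580; k=2: 680+160+17·4·2=976; k=3: 1020+120+17·5·2=1310; k=4: 1736+0+17·12·2=2144 → min 580 | W₂..W₆: k=2: 0+264+10·4·13=784; k=3: 200+250+10·5·13=1100; k=4: 720+312+10·12·13=2592; k=5: 240+0+10·2·13=500 → min 500.
Top-level splits: k=1: (W₁..W₁)·(W₂..W₆) → 0+500+17·10·13 = 2710; k=2: (W₁..W₂)·(W₃..W₆) → 680+264+17·4·13 = 1828; k=3: (W₁..W₃)·(W₄..W₆) → 1020+250+17·5·13 = 2375; k=4: (W₁..W₄)·(W₅..W₆) → 1736+312+17·12·13 = 4700; k=5: (W₁..W₅)·(W₆..W₆) → 580+0+17·2·13 = 1022.
Best split is after W₅, i.e. k = 5.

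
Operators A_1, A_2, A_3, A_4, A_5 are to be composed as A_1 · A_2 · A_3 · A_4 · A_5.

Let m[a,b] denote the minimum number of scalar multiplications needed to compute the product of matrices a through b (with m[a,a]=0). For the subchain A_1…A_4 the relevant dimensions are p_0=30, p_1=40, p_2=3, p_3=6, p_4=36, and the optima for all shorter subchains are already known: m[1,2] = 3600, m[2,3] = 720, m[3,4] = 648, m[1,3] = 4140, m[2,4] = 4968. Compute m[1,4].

7488

m[1,4] = min over k∈[1,3] of m[1,k]+m[k+1,4]+p_{0}·p_k·p_{4}.
k=1: 0 + 4968 + 30·40·36 = 48168; k=2: 3600 + 648 + 30·3·36 = 7488; k=3: 4140 + 0 + 30·6·36 = 10620.
Minimum: 7488 at k=2.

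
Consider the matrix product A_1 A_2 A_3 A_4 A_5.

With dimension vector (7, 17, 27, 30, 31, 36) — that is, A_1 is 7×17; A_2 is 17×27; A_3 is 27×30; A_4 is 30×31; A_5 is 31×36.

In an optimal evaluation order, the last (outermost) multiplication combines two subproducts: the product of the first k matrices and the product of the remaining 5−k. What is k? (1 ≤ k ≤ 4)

4

Adjacent pairs: A_1A_2 = 7·17·27 = 3213; A_2A_3 = 17·27·30 = 13770; A_3A_4 = 27·30·31 = 25110; A_4A_5 = 30·31·36 = 33480.
Length 3: A_1..A_3: k=1: 0+13770+7·17·30=17340; k=2: 3213+0+7·27·30=8883 → min 8883 | A_2..A_4: k=2: 0+25110+17·27·31=39339; k=3: 13770+0+17·30·31=29580 → min 29580 | A_3..A_5: k=3: 0+33480+27·30·36=62640; k=4: 25110+0+27·31·36=55242 → min 55242.
Length 4: A_1..A_4: k=1: 0+29580+7·17·31=33269; k=2: 3213+25110+7·27·31=34182; k=3: 8883+0+7·30·31=15393 → min 15393 | A_2..A_5: k=2: 0+55242+17·27·36=71766; k=3: 13770+33480+17·30·36=65610; k=4: 29580+0+17·31·36=48552 → min 48552.
Top-level splits: k=1: (A_1..A_1)·(A_2..A_5) → 0+48552+7·17·36 = 52836; k=2: (A_1..A_2)·(A_3..A_5) → 3213+55242+7·27·36 = 65259; k=3: (A_1..A_3)·(A_4..A_5) → 8883+33480+7·30·36 = 49923; k=4: (A_1..A_4)·(A_5..A_5) → 15393+0+7·31·36 = 23205.
Best split is after A_4, i.e. k = 4.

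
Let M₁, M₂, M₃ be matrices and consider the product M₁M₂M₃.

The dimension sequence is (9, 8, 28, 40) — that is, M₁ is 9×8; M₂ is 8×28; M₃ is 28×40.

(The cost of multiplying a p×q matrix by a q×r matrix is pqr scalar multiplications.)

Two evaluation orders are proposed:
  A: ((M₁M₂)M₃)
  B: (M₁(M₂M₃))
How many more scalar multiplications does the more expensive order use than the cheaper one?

Order A = ((M₁M₂)M₃): (M₁M₂): 9×8 by 8×28 → 9×28, cost 9·8·28 = 2016; ((M₁M₂)M₃): 9×28 by 28×40 → 9×40, cost 9·28·40 = 10080; cumulative 12096. Total 12096.
Order B = (M₁(M₂M₃)): (M₂M₃): 8×28 by 28×40 → 8×40, cost 8·28·40 = 8960; (M₁(M₂M₃)): 9×8 by 8×40 → 9×40, cost 9·8·40 = 2880; cumulative 11840. Total 11840.
Difference: |12096 − 11840| = 256.

256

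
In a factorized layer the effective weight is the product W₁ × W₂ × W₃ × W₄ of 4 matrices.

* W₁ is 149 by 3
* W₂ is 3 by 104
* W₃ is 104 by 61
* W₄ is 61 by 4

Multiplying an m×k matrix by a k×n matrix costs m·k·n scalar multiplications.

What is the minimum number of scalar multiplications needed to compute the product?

21552

Adjacent pairs: W₁W₂ = 149·3·104 = 46488; W₂W₃ = 3·104·61 = 19032; W₃W₄ = 104·61·4 = 25376.
Length 3: W₁..W₃: k=1: 0+19032+149·3·61=46299; k=2: 46488+0+149·104·61=991744 → min 46299 | W₂..W₄: k=2: 0+25376+3·104·4=26624; k=3: 19032+0+3·61·4=19764 → min 19764.
Length 4: W₁..W₄: k=1: 0+19764+149·3·4=21552; k=2: 46488+25376+149·104·4=133848; k=3: 46299+0+149·61·4=82655 → min 21552.
Optimal order: (W₁ × ((W₂ × W₃) × W₄)) with cost 21552.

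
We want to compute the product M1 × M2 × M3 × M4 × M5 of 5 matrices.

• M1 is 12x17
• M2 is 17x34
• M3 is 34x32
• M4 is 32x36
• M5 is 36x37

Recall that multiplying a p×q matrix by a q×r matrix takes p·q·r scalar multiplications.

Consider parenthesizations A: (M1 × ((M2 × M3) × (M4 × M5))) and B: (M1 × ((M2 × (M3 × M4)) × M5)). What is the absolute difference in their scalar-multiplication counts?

Order A = (M1 × ((M2 × M3) × (M4 × M5))): (M2 × M3): 17×34 by 34×32 → 17×32, cost 17·34·32 = 18496; (M4 × M5): 32×36 by 36×37 → 32×37, cost 32·36·37 = 42624; ((M2 × M3) × (M4 × M5)): 17×32 by 32×37 → 17×37, cost 17·32·37 = 20128; cumulative 81248; (M1 × ((M2 × M3) × (M4 × M5))): 12×17 by 17×37 → 12×37, cost 12·17·37 = 7548; cumulative 88796. Total 88796.
Order B = (M1 × ((M2 × (M3 × M4)) × M5)): (M3 × M4): 34×32 by 32×36 → 34×36, cost 34·32·36 = 39168; (M2 × (M3 × M4)): 17×34 by 34×36 → 17×36, cost 17·34·36 = 20808; cumulative 59976; ((M2 × (M3 × M4)) × M5): 17×36 by 36×37 → 17×37, cost 17·36·37 = 22644; cumulative 82620; (M1 × ((M2 × (M3 × M4)) × M5)): 12×17 by 17×37 → 12×37, cost 12·17·37 = 7548; cumulative 90168. Total 90168.
Difference: |88796 − 90168| = 1372.

1372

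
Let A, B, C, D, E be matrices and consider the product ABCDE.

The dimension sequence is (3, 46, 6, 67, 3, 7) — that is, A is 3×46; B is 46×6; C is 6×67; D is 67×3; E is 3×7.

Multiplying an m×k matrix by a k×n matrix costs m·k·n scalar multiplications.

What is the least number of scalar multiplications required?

2151

Adjacent pairs: AB = 3·46·6 = 828; BC = 46·6·67 = 18492; CD = 6·67·3 = 1206; DE = 67·3·7 = 1407.
Length 3: A..C: k=1: 0+18492+3·46·67=27738; k=2: 828+0+3·6·67=2034 → min 2034 | B..D: k=2: 0+1206+46·6·3=2034; k=3: 18492+0+46·67·3=27738 → min 2034 | C..E: k=3: 0+1407+6·67·7=4221; k=4: 1206+0+6·3·7=1332 → min 1332.
Length 4: A..D: k=1: 0+2034+3·46·3=2448; k=2: 828+1206+3·6·3=2088; k=3: 2034+0+3·67·3=2637 → min 2088 | B..E: k=2: 0+1332+46·6·7=3264; k=3: 18492+1407+46·67·7=41473; k=4: 2034+0+46·3·7=3000 → min 3000.
Length 5: A..E: k=1: 0+3000+3·46·7=3966; k=2: 828+1332+3·6·7=2286; k=3: 2034+1407+3·67·7=4848; k=4: 2088+0+3·3·7=2151 → min 2151.
Optimal order: (((AB)(CD))E) with cost 2151.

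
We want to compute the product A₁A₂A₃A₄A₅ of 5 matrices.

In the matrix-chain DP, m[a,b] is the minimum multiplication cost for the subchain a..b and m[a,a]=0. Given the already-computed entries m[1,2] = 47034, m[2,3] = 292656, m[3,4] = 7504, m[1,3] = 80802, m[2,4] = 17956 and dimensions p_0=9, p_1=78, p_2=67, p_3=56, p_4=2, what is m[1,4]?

m[1,4] = min over k∈[1,3] of m[1,k]+m[k+1,4]+p_{0}·p_k·p_{4}.
k=1: 0 + 17956 + 9·78·2 = 19360; k=2: 47034 + 7504 + 9·67·2 = 55744; k=3: 80802 + 0 + 9·56·2 = 81810.
Minimum: 19360 at k=1.

19360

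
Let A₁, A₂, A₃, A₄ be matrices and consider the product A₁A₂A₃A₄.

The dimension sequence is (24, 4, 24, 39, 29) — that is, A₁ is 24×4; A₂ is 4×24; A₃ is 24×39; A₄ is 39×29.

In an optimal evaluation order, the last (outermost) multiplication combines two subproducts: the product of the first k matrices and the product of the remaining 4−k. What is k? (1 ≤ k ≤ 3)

1

Adjacent pairs: A₁A₂ = 24·4·24 = 2304; A₂A₃ = 4·24·39 = 3744; A₃A₄ = 24·39·29 = 27144.
Length 3: A₁..A₃: k=1: 0+3744+24·4·39=7488; k=2: 2304+0+24·24·39=24768 → min 7488 | A₂..A₄: k=2: 0+27144+4·24·29=29928; k=3: 3744+0+4·39·29=8268 → min 8268.
Top-level splits: k=1: (A₁..A₁)·(A₂..A₄) → 0+8268+24·4·29 = 11052; k=2: (A₁..A₂)·(A₃..A₄) → 2304+27144+24·24·29 = 46152; k=3: (A₁..A₃)·(A₄..A₄) → 7488+0+24·39·29 = 34632.
Best split is after A₁, i.e. k = 1.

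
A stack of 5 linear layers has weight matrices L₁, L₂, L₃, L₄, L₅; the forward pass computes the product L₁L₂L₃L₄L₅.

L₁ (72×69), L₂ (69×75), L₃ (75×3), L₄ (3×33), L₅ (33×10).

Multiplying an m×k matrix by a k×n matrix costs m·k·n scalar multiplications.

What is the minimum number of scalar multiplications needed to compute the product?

33579

Adjacent pairs: L₁L₂ = 72·69·75 = 372600; L₂L₃ = 69·75·3 = 15525; L₃L₄ = 75·3·33 = 7425; L₄L₅ = 3·33·10 = 990.
Length 3: L₁..L₃: k=1: 0+15525+72·69·3=30429; k=2: 372600+0+72·75·3=388800 → min 30429 | L₂..L₄: k=2: 0+7425+69·75·33=178200; k=3: 15525+0+69·3·33=22356 → min 22356 | L₃..L₅: k=3: 0+990+75·3·10=3240; k=4: 7425+0+75·33·10=32175 → min 3240.
Length 4: L₁..L₄: k=1: 0+22356+72·69·33=186300; k=2: 372600+7425+72·75·33=558225; k=3: 30429+0+72·3·33=37557 → min 37557 | L₂..L₅: k=2: 0+3240+69·75·10=54990; k=3: 15525+990+69·3·10=18585; k=4: 22356+0+69·33·10=45126 → min 18585.
Length 5: L₁..L₅: k=1: 0+18585+72·69·10=68265; k=2: 372600+3240+72·75·10=429840; k=3: 30429+990+72·3·10=33579; k=4: 37557+0+72·33·10=61317 → min 33579.
Optimal order: ((L₁(L₂L₃))(L₄L₅)) with cost 33579.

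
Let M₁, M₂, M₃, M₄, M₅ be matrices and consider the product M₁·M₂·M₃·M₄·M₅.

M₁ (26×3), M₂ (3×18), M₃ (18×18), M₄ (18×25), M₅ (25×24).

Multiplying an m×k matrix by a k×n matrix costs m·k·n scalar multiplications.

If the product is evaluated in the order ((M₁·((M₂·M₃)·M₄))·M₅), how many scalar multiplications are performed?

19872

(M₂·M₃): 3×18 by 18×18 → 3×18, cost 3·18·18 = 972
((M₂·M₃)·M₄): 3×18 by 18×25 → 3×25, cost 3·18·25 = 1350; cumulative 2322
(M₁·((M₂·M₃)·M₄)): 26×3 by 3×25 → 26×25, cost 26·3·25 = 1950; cumulative 4272
((M₁·((M₂·M₃)·M₄))·M₅): 26×25 by 25×24 → 26×24, cost 26·25·24 = 15600; cumulative 19872
Total: 19872 scalar multiplications.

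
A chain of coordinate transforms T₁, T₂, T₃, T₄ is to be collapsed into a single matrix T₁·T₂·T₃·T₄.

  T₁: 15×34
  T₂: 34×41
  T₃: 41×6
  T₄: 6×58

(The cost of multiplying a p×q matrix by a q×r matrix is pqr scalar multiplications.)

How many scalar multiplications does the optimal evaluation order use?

Adjacent pairs: T₁T₂ = 15·34·41 = 20910; T₂T₃ = 34·41·6 = 8364; T₃T₄ = 41·6·58 = 14268.
Length 3: T₁..T₃: k=1: 0+8364+15·34·6=11424; k=2: 20910+0+15·41·6=24600 → min 11424 | T₂..T₄: k=2: 0+14268+34·41·58=95120; k=3: 8364+0+34·6·58=20196 → min 20196.
Length 4: T₁..T₄: k=1: 0+20196+15·34·58=49776; k=2: 20910+14268+15·41·58=70848; k=3: 11424+0+15·6·58=16644 → min 16644.
Optimal order: ((T₁·(T₂·T₃))·T₄) with cost 16644.

16644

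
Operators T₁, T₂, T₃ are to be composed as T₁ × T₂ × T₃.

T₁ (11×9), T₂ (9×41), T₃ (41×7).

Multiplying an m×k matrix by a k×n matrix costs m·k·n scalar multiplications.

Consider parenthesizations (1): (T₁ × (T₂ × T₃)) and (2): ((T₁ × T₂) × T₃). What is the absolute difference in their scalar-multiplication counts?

3940

Order (1) = (T₁ × (T₂ × T₃)): (T₂ × T₃): 9×41 by 41×7 → 9×7, cost 9·41·7 = 2583; (T₁ × (T₂ × T₃)): 11×9 by 9×7 → 11×7, cost 11·9·7 = 693; cumulative 3276. Total 3276.
Order (2) = ((T₁ × T₂) × T₃): (T₁ × T₂): 11×9 by 9×41 → 11×41, cost 11·9·41 = 4059; ((T₁ × T₂) × T₃): 11×41 by 41×7 → 11×7, cost 11·41·7 = 3157; cumulative 7216. Total 7216.
Difference: |3276 − 7216| = 3940.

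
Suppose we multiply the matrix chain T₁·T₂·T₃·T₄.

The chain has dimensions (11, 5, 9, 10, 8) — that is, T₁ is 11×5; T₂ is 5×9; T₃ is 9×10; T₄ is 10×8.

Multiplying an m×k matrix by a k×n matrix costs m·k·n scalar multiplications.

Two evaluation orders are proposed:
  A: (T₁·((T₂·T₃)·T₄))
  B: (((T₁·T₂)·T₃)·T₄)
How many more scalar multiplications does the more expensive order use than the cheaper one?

1075

Order A = (T₁·((T₂·T₃)·T₄)): (T₂·T₃): 5×9 by 9×10 → 5×10, cost 5·9·10 = 450; ((T₂·T₃)·T₄): 5×10 by 10×8 → 5×8, cost 5·10·8 = 400; cumulative 850; (T₁·((T₂·T₃)·T₄)): 11×5 by 5×8 → 11×8, cost 11·5·8 = 440; cumulative 1290. Total 1290.
Order B = (((T₁·T₂)·T₃)·T₄): (T₁·T₂): 11×5 by 5×9 → 11×9, cost 11·5·9 = 495; ((T₁·T₂)·T₃): 11×9 by 9×10 → 11×10, cost 11·9·10 = 990; cumulative 1485; (((T₁·T₂)·T₃)·T₄): 11×10 by 10×8 → 11×8, cost 11·10·8 = 880; cumulative 2365. Total 2365.
Difference: |1290 − 2365| = 1075.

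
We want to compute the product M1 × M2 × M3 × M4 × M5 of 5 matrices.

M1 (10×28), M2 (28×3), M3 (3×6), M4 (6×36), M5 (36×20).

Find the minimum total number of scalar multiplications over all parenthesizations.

4248

Adjacent pairs: M1M2 = 10·28·3 = 840; M2M3 = 28·3·6 = 504; M3M4 = 3·6·36 = 648; M4M5 = 6·36·20 = 4320.
Length 3: M1..M3: k=1: 0+504+10·28·6=2184; k=2: 840+0+10·3·6=1020 → min 1020 | M2..M4: k=2: 0+648+28·3·36=3672; k=3: 504+0+28·6·36=6552 → min 3672 | M3..M5: k=3: 0+4320+3·6·20=4680; k=4: 648+0+3·36·20=2808 → min 2808.
Length 4: M1..M4: k=1: 0+3672+10·28·36=13752; k=2: 840+648+10·3·36=2568; k=3: 1020+0+10·6·36=3180 → min 2568 | M2..M5: k=2: 0+2808+28·3·20=4488; k=3: 504+4320+28·6·20=8184; k=4: 3672+0+28·36·20=23832 → min 4488.
Length 5: M1..M5: k=1: 0+4488+10·28·20=10088; k=2: 840+2808+10·3·20=4248; k=3: 1020+4320+10·6·20=6540; k=4: 2568+0+10·36·20=9768 → min 4248.
Optimal order: ((M1 × M2) × ((M3 × M4) × M5)) with cost 4248.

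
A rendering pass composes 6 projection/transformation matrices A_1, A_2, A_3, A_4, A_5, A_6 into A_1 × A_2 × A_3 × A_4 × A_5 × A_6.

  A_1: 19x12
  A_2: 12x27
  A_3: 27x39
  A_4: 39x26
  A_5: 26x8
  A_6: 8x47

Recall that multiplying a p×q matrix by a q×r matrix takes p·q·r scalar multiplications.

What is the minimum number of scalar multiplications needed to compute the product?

Adjacent pairs: A_1A_2 = 19·12·27 = 6156; A_2A_3 = 12·27·39 = 12636; A_3A_4 = 27·39·26 = 27378; A_4A_5 = 39·26·8 = 8112; A_5A_6 = 26·8·47 = 9776.
Length 3: A_1..A_3: k=1: 0+12636+19·12·39=21528; k=2: 6156+0+19·27·39=26163 → min 21528 | A_2..A_4: k=2: 0+27378+12·27·26=35802; k=3: 12636+0+12·39·26=24804 → min 24804 | A_3..A_5: k=3: 0+8112+27·39·8=16536; k=4: 27378+0+27·26·8=32994 → min 16536 | A_4..A_6: k=4: 0+9776+39·26·47=57434; k=5: 8112+0+39·8·47=22776 → min 22776.
Length 4: A_1..A_4: k=1: 0+24804+19·12·26=30732; k=2: 6156+27378+19·27·26=46872; k=3: 21528+0+19·39·26=40794 → min 30732 | A_2..A_5: k=2: 0+16536+12·27·8=19128; k=3: 12636+8112+12·39·8=24492; k=4: 24804+0+12·26·8=27300 → min 19128 | A_3..A_6: k=3: 0+22776+27·39·47=72267; k=4: 27378+9776+27·26·47=70148; k=5: 16536+0+27·8·47=26688 → min 26688.
Length 5: A_1..A_5: k=1: 0+19128+19·12·8=20952; k=2: 6156+16536+19·27·8=26796; k=3: 21528+8112+19·39·8=35568; k=4: 30732+0+19·26·8=34684 → min 20952 | A_2..A_6: k=2: 0+26688+12·27·47=41916; k=3: 12636+22776+12·39·47=57408; k=4: 24804+9776+12·26·47=49244; k=5: 19128+0+12·8·47=23640 → min 23640.
Length 6: A_1..A_6: k=1: 0+23640+19·12·47=34356; k=2: 6156+26688+19·27·47=56955; k=3: 21528+22776+19·39·47=79131; k=4: 30732+9776+19·26·47=63726; k=5: 20952+0+19·8·47=28096 → min 28096.
Optimal order: ((A_1 × (A_2 × (A_3 × (A_4 × A_5)))) × A_6) with cost 28096.

28096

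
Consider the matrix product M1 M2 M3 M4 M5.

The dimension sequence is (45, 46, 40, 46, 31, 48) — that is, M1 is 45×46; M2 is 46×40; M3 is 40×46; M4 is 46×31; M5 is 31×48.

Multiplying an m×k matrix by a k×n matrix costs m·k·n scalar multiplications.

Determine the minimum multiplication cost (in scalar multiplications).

Adjacent pairs: M1M2 = 45·46·40 = 82800; M2M3 = 46·40·46 = 84640; M3M4 = 40·46·31 = 57040; M4M5 = 46·31·48 = 68448.
Length 3: M1..M3: k=1: 0+84640+45·46·46=179860; k=2: 82800+0+45·40·46=165600 → min 165600 | M2..M4: k=2: 0+57040+46·40·31=114080; k=3: 84640+0+46·46·31=150236 → min 114080 | M3..M5: k=3: 0+68448+40·46·48=156768; k=4: 57040+0+40·31·48=116560 → min 116560.
Length 4: M1..M4: k=1: 0+114080+45·46·31=178250; k=2: 82800+57040+45·40·31=195640; k=3: 165600+0+45·46·31=229770 → min 178250 | M2..M5: k=2: 0+116560+46·40·48=204880; k=3: 84640+68448+46·46·48=254656; k=4: 114080+0+46·31·48=182528 → min 182528.
Length 5: M1..M5: k=1: 0+182528+45·46·48=281888; k=2: 82800+116560+45·40·48=285760; k=3: 165600+68448+45·46·48=333408; k=4: 178250+0+45·31·48=245210 → min 245210.
Optimal order: ((M1 (M2 (M3 M4))) M5) with cost 245210.

245210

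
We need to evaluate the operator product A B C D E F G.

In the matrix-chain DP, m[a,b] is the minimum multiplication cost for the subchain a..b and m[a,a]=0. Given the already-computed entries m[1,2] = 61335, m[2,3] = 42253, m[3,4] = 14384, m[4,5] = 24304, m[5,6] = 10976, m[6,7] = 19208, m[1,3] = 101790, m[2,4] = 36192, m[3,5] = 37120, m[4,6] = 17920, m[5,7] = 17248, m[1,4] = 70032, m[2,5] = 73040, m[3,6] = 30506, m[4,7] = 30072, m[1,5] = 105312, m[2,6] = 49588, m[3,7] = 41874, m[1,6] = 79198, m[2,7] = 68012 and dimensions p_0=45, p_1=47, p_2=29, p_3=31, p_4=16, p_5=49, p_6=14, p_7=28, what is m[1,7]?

96838

m[1,7] = min over k∈[1,6] of m[1,k]+m[k+1,7]+p_{0}·p_k·p_{7}.
k=1: 0 + 68012 + 45·47·28 = 127232; k=2: 61335 + 41874 + 45·29·28 = 139749; k=3: 101790 + 30072 + 45·31·28 = 170922; k=4: 70032 + 17248 + 45·16·28 = 107440; k=5: 105312 + 19208 + 45·49·28 = 186260; k=6: 79198 + 0 + 45·14·28 = 96838.
Minimum: 96838 at k=6.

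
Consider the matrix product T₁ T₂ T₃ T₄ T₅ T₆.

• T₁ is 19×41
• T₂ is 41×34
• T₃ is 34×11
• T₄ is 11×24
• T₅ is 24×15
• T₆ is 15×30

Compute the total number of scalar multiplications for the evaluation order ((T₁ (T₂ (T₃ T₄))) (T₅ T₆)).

(T₃ T₄): 34×11 by 11×24 → 34×24, cost 34·11·24 = 8976
(T₂ (T₃ T₄)): 41×34 by 34×24 → 41×24, cost 41·34·24 = 33456; cumulative 42432
(T₁ (T₂ (T₃ T₄))): 19×41 by 41×24 → 19×24, cost 19·41·24 = 18696; cumulative 61128
(T₅ T₆): 24×15 by 15×30 → 24×30, cost 24·15·30 = 10800
((T₁ (T₂ (T₃ T₄))) (T₅ T₆)): 19×24 by 24×30 → 19×30, cost 19·24·30 = 13680; cumulative 85608
Total: 85608 scalar multiplications.

85608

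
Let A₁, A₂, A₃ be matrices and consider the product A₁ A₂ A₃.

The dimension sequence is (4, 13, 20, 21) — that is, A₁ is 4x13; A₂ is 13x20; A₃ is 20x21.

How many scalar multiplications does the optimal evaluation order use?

2720

Order (A₁ (A₂ A₃)): (A₂ A₃): 13×20 by 20×21 → 13×21, cost 13·20·21 = 5460; (A₁ (A₂ A₃)): 4×13 by 13×21 → 4×21, cost 4·13·21 = 1092; cumulative 6552. Total 6552.
Order ((A₁ A₂) A₃): (A₁ A₂): 4×13 by 13×20 → 4×20, cost 4·13·20 = 1040; ((A₁ A₂) A₃): 4×20 by 20×21 → 4×21, cost 4·20·21 = 1680; cumulative 2720. Total 2720.
Minimum: 2720.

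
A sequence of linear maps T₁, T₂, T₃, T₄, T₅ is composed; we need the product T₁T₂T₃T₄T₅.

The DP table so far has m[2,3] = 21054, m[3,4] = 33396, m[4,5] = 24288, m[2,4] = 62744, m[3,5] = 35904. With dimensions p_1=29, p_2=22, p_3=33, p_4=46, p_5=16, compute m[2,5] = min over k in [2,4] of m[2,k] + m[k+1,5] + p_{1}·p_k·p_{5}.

46112

m[2,5] = min over k∈[2,4] of m[2,k]+m[k+1,5]+p_{1}·p_k·p_{5}.
k=2: 0 + 35904 + 29·22·16 = 46112; k=3: 21054 + 24288 + 29·33·16 = 60654; k=4: 62744 + 0 + 29·46·16 = 84088.
Minimum: 46112 at k=2.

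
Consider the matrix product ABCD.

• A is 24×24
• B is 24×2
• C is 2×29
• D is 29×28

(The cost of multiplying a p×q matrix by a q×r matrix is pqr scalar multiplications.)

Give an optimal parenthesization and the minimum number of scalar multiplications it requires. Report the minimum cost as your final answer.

4120

Adjacent pairs: AB = 24·24·2 = 1152; BC = 24·2·29 = 1392; CD = 2·29·28 = 1624.
Length 3: A..C: k=1: 0+1392+24·24·29=18096; k=2: 1152+0+24·2·29=2544 → min 2544 | B..D: k=2: 0+1624+24·2·28=2968; k=3: 1392+0+24·29·28=20880 → min 2968.
Length 4: A..D: k=1: 0+2968+24·24·28=19096; k=2: 1152+1624+24·2·28=4120; k=3: 2544+0+24·29·28=22032 → min 4120.
Optimal parenthesization: ((AB)(CD)) with cost 4120.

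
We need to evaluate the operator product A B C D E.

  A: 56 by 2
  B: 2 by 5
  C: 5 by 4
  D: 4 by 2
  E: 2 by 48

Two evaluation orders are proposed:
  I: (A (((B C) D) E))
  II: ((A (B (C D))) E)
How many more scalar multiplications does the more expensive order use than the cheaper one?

Order I = (A (((B C) D) E)): (B C): 2×5 by 5×4 → 2×4, cost 2·5·4 = 40; ((B C) D): 2×4 by 4×2 → 2×2, cost 2·4·2 = 16; cumulative 56; (((B C) D) E): 2×2 by 2×48 → 2×48, cost 2·2·48 = 192; cumulative 248; (A (((B C) D) E)): 56×2 by 2×48 → 56×48, cost 56·2·48 = 5376; cumulative 5624. Total 5624.
Order II = ((A (B (C D))) E): (C D): 5×4 by 4×2 → 5×2, cost 5·4·2 = 40; (B (C D)): 2×5 by 5×2 → 2×2, cost 2·5·2 = 20; cumulative 60; (A (B (C D))): 56×2 by 2×2 → 56×2, cost 56·2·2 = 224; cumulative 284; ((A (B (C D))) E): 56×2 by 2×48 → 56×48, cost 56·2·48 = 5376; cumulative 5660. Total 5660.
Difference: |5624 − 5660| = 36.

36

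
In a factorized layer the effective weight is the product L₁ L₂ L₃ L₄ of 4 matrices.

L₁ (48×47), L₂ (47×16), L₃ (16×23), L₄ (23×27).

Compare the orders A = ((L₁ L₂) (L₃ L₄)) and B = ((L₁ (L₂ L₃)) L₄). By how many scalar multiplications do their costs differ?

Order A = ((L₁ L₂) (L₃ L₄)): (L₁ L₂): 48×47 by 47×16 → 48×16, cost 48·47·16 = 36096; (L₃ L₄): 16×23 by 23×27 → 16×27, cost 16·23·27 = 9936; ((L₁ L₂) (L₃ L₄)): 48×16 by 16×27 → 48×27, cost 48·16·27 = 20736; cumulative 66768. Total 66768.
Order B = ((L₁ (L₂ L₃)) L₄): (L₂ L₃): 47×16 by 16×23 → 47×23, cost 47·16·23 = 17296; (L₁ (L₂ L₃)): 48×47 by 47×23 → 48×23, cost 48·47·23 = 51888; cumulative 69184; ((L₁ (L₂ L₃)) L₄): 48×23 by 23×27 → 48×27, cost 48·23·27 = 29808; cumulative 98992. Total 98992.
Difference: |66768 − 98992| = 32224.

32224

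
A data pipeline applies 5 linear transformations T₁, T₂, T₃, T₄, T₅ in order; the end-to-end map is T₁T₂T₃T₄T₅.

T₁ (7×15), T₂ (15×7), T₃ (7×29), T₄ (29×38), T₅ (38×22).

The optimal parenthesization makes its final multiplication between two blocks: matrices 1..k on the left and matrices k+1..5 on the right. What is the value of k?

Adjacent pairs: T₁T₂ = 7·15·7 = 735; T₂T₃ = 15·7·29 = 3045; T₃T₄ = 7·29·38 = 7714; T₄T₅ = 29·38·22 = 24244.
Length 3: T₁..T₃: k=1: 0+3045+7·15·29=6090; k=2: 735+0+7·7·29=2156 → min 2156 | T₂..T₄: k=2: 0+7714+15·7·38=11704; k=3: 3045+0+15·29·38=19575 → min 11704 | T₃..T₅: k=3: 0+24244+7·29·22=28710; k=4: 7714+0+7·38·22=13566 → min 13566.
Length 4: T₁..T₄: k=1: 0+11704+7·15·38=15694; k=2: 735+7714+7·7·38=10311; k=3: 2156+0+7·29·38=9870 → min 9870 | T₂..T₅: k=2: 0+13566+15·7·22=15876; k=3: 3045+24244+15·29·22=36859; k=4: 11704+0+15·38·22=24244 → min 15876.
Top-level splits: k=1: (T₁..T₁)·(T₂..T₅) → 0+15876+7·15·22 = 18186; k=2: (T₁..T₂)·(T₃..T₅) → 735+13566+7·7·22 = 15379; k=3: (T₁..T₃)·(T₄..T₅) → 2156+24244+7·29·22 = 30866; k=4: (T₁..T₄)·(T₅..T₅) → 9870+0+7·38·22 = 15722.
Best split is after T₂, i.e. k = 2.

2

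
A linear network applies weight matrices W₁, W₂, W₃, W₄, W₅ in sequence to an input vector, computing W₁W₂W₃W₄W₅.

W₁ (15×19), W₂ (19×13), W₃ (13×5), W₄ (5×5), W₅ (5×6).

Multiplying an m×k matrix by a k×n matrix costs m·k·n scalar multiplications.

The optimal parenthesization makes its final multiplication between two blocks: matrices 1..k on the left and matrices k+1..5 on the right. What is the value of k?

Adjacent pairs: W₁W₂ = 15·19·13 = 3705; W₂W₃ = 19·13·5 = 1235; W₃W₄ = 13·5·5 = 325; W₄W₅ = 5·5·6 = 150.
Length 3: W₁..W₃: k=1: 0+1235+15·19·5=2660; k=2: 3705+0+15·13·5=4680 → min 2660 | W₂..W₄: k=2: 0+325+19·13·5=1560; k=3: 1235+0+19·5·5=1710 → min 1560 | W₃..W₅: k=3: 0+150+13·5·6=540; k=4: 325+0+13·5·6=715 → min 540.
Length 4: W₁..W₄: k=1: 0+1560+15·19·5=2985; k=2: 3705+325+15·13·5=5005; k=3: 2660+0+15·5·5=3035 → min 2985 | W₂..W₅: k=2: 0+540+19·13·6=2022; k=3: 1235+150+19·5·6=1955; k=4: 1560+0+19·5·6=2130 → min 1955.
Top-level splits: k=1: (W₁..W₁)·(W₂..W₅) → 0+1955+15·19·6 = 3665; k=2: (W₁..W₂)·(W₃..W₅) → 3705+540+15·13·6 = 5415; k=3: (W₁..W₃)·(W₄..W₅) → 2660+150+15·5·6 = 3260; k=4: (W₁..W₄)·(W₅..W₅) → 2985+0+15·5·6 = 3435.
Best split is after W₃, i.e. k = 3.

3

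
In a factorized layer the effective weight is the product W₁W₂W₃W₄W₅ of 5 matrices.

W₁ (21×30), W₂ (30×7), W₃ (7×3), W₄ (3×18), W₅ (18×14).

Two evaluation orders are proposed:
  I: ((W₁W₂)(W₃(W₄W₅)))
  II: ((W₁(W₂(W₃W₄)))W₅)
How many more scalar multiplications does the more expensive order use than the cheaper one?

13272

Order I = ((W₁W₂)(W₃(W₄W₅))): (W₁W₂): 21×30 by 30×7 → 21×7, cost 21·30·7 = 4410; (W₄W₅): 3×18 by 18×14 → 3×14, cost 3·18·14 = 756; (W₃(W₄W₅)): 7×3 by 3×14 → 7×14, cost 7·3·14 = 294; cumulative 1050; ((W₁W₂)(W₃(W₄W₅))): 21×7 by 7×14 → 21×14, cost 21·7·14 = 2058; cumulative 7518. Total 7518.
Order II = ((W₁(W₂(W₃W₄)))W₅): (W₃W₄): 7×3 by 3×18 → 7×18, cost 7·3·18 = 378; (W₂(W₃W₄)): 30×7 by 7×18 → 30×18, cost 30·7·18 = 3780; cumulative 4158; (W₁(W₂(W₃W₄))): 21×30 by 30×18 → 21×18, cost 21·30·18 = 11340; cumulative 15498; ((W₁(W₂(W₃W₄)))W₅): 21×18 by 18×14 → 21×14, cost 21·18·14 = 5292; cumulative 20790. Total 20790.
Difference: |7518 − 20790| = 13272.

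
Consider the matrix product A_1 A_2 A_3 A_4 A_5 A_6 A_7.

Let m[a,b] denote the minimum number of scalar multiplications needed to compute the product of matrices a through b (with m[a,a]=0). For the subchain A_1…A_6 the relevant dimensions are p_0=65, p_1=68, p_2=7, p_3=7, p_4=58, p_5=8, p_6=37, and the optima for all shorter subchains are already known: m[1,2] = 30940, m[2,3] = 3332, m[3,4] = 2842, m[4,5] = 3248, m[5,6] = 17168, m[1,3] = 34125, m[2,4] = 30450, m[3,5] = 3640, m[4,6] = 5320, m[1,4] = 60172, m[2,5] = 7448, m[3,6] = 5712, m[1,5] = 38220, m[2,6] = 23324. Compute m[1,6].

53487

m[1,6] = min over k∈[1,5] of m[1,k]+m[k+1,6]+p_{0}·p_k·p_{6}.
k=1: 0 + 23324 + 65·68·37 = 186864; k=2: 30940 + 5712 + 65·7·37 = 53487; k=3: 34125 + 5320 + 65·7·37 = 56280; k=4: 60172 + 17168 + 65·58·37 = 216830; k=5: 38220 + 0 + 65·8·37 = 57460.
Minimum: 53487 at k=2.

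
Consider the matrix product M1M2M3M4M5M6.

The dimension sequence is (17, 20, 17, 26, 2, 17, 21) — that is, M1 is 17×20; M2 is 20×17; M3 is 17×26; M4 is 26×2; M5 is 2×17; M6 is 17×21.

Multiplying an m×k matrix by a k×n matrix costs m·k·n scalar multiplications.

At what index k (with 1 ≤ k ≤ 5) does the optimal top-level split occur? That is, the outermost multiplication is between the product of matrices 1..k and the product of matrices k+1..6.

Adjacent pairs: M1M2 = 17·20·17 = 5780; M2M3 = 20·17·26 = 8840; M3M4 = 17·26·2 = 884; M4M5 = 26·2·17 = 884; M5M6 = 2·17·21 = 714.
Length 3: M1..M3: k=1: 0+8840+17·20·26=17680; k=2: 5780+0+17·17·26=13294 → min 13294 | M2..M4: k=2: 0+884+20·17·2=1564; k=3: 8840+0+20·26·2=9880 → min 1564 | M3..M5: k=3: 0+884+17·26·17=8398; k=4: 884+0+17·2·17=1462 → min 1462 | M4..M6: k=4: 0+714+26·2·21=1806; k=5: 884+0+26·17·21=10166 → min 1806.
Length 4: M1..M4: k=1: 0+1564+17·20·2=2244; k=2: 5780+884+17·17·2=7242; k=3: 13294+0+17·26·2=14178 → min 2244 | M2..M5: k=2: 0+1462+20·17·17=7242; k=3: 8840+884+20·26·17=18564; k=4: 1564+0+20·2·17=2244 → min 2244 | M3..M6: k=3: 0+1806+17·26·21=11088; k=4: 884+714+17·2·21=2312; k=5: 1462+0+17·17·21=7531 → min 2312.
Length 5: M1..M5: k=1: 0+2244+17·20·17=8024; k=2: 5780+1462+17·17·17=12155; k=3: 13294+884+17·26·17=21692; k=4: 2244+0+17·2·17=2822 → min 2822 | M2..M6: k=2: 0+2312+20·17·21=9452; k=3: 8840+1806+20·26·21=21566; k=4: 1564+714+20·2·21=3118; k=5: 2244+0+20·17·21=9384 → min 3118.
Top-level splits: k=1: (M1..M1)·(M2..M6) → 0+3118+17·20·21 = 10258; k=2: (M1..M2)·(M3..M6) → 5780+2312+17·17·21 = 14161; k=3: (M1..M3)·(M4..M6) → 13294+1806+17·26·21 = 24382; k=4: (M1..M4)·(M5..M6) → 2244+714+17·2·21 = 3672; k=5: (M1..M5)·(M6..M6) → 2822+0+17·17·21 = 8891.
Best split is after M4, i.e. k = 4.

4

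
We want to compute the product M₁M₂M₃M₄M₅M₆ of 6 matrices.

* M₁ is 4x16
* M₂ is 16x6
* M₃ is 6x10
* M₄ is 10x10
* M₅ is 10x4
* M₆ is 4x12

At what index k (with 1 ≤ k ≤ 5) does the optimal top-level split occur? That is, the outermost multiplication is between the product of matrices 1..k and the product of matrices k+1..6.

Adjacent pairs: M₁M₂ = 4·16·6 = 384; M₂M₃ = 16·6·10 = 960; M₃M₄ = 6·10·10 = 600; M₄M₅ = 10·10·4 = 400; M₅M₆ = 10·4·12 = 480.
Length 3: M₁..M₃: k=1: 0+960+4·16·10=1600; k=2: 384+0+4·6·10=624 → min 624 | M₂..M₄: k=2: 0+600+16·6·10=1560; k=3: 960+0+16·10·10=2560 → min 1560 | M₃..M₅: k=3: 0+400+6·10·4=640; k=4: 600+0+6·10·4=840 → min 640 | M₄..M₆: k=4: 0+480+10·10·12=1680; k=5: 400+0+10·4·12=880 → min 880.
Length 4: M₁..M₄: k=1: 0+1560+4·16·10=2200; k=2: 384+600+4·6·10=1224; k=3: 624+0+4·10·10=1024 → min 1024 | M₂..M₅: k=2: 0+640+16·6·4=1024; k=3: 960+400+16·10·4=2000; k=4: 1560+0+16·10·4=2200 → min 1024 | M₃..M₆: k=3: 0+880+6·10·12=1600; k=4: 600+480+6·10·12=1800; k=5: 640+0+6·4·12=928 → min 928.
Length 5: M₁..M₅: k=1: 0+1024+4·16·4=1280; k=2: 384+640+4·6·4=1120; k=3: 624+400+4·10·4=1184; k=4: 1024+0+4·10·4=1184 → min 1120 | M₂..M₆: k=2: 0+928+16·6·12=2080; k=3: 960+880+16·10·12=3760; k=4: 1560+480+16·10·12=3960; k=5: 1024+0+16·4·12=1792 → min 1792.
Top-level splits: k=1: (M₁..M₁)·(M₂..M₆) → 0+1792+4·16·12 = 2560; k=2: (M₁..M₂)·(M₃..M₆) → 384+928+4·6·12 = 1600; k=3: (M₁..M₃)·(M₄..M₆) → 624+880+4·10·12 = 1984; k=4: (M₁..M₄)·(M₅..M₆) → 1024+480+4·10·12 = 1984; k=5: (M₁..M₅)·(M₆..M₆) → 1120+0+4·4·12 = 1312.
Best split is after M₅, i.e. k = 5.

5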